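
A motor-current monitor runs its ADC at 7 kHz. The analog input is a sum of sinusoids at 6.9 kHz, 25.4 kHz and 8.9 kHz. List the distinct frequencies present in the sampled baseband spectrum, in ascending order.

fs/2 = 3.5 kHz.
6.9 kHz > fs/2 = 3.5 kHz, folds to fs − 6.9 kHz = 0.1 kHz.
25.4 kHz mod fs = 4.4 kHz.
4.4 kHz > fs/2 = 3.5 kHz, folds to fs − 4.4 kHz = 2.6 kHz.
8.9 kHz mod fs = 1.9 kHz.
1.9 kHz ≤ fs/2 = 3.5 kHz, appears at 1.9 kHz.
Distinct values: {0.1 kHz, 1.9 kHz, 2.6 kHz}.

0.1 kHz, 1.9 kHz, 2.6 kHz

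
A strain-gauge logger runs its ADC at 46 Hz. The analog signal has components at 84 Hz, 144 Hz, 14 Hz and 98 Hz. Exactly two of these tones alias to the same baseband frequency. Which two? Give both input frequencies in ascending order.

fs/2 = 23 Hz.
84 Hz mod fs = 38 Hz.
38 Hz > fs/2 = 23 Hz, folds to fs − 38 Hz = 8 Hz.
144 Hz mod fs = 6 Hz.
6 Hz ≤ fs/2 = 23 Hz, appears at 6 Hz.
14 Hz ≤ fs/2 = 23 Hz, passes unchanged.
98 Hz mod fs = 6 Hz.
6 Hz ≤ fs/2 = 23 Hz, appears at 6 Hz.
98 Hz and 144 Hz both map to 6 Hz.

98 Hz, 144 Hz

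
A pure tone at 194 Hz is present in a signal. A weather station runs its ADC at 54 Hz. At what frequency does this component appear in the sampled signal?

22 Hz

194 Hz mod fs = 32 Hz.
32 Hz > fs/2 = 27 Hz, folds to fs − 32 Hz = 22 Hz.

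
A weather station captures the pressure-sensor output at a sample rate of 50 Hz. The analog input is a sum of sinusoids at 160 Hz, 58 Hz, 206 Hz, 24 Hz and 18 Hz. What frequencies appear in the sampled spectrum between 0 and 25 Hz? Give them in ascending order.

fs/2 = 25 Hz.
160 Hz mod fs = 10 Hz.
10 Hz ≤ fs/2 = 25 Hz, appears at 10 Hz.
58 Hz mod fs = 8 Hz.
8 Hz ≤ fs/2 = 25 Hz, appears at 8 Hz.
206 Hz mod fs = 6 Hz.
6 Hz ≤ fs/2 = 25 Hz, appears at 6 Hz.
24 Hz ≤ fs/2 = 25 Hz, passes unchanged.
18 Hz ≤ fs/2 = 25 Hz, passes unchanged.
Distinct values: {6 Hz, 8 Hz, 10 Hz, 18 Hz, 24 Hz}.

6 Hz, 8 Hz, 10 Hz, 18 Hz, 24 Hz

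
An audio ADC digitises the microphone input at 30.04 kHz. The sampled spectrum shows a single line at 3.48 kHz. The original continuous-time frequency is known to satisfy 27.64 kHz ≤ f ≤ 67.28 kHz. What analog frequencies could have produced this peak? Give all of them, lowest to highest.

Frequencies that alias to 3.48 kHz are k·fs ± 3.48 kHz for integer k ≥ 0.
k=0: 3.48 kHz.
k=1: 26.56 kHz, 33.52 kHz.
k=2: 56.6 kHz, 63.56 kHz.
k=3: 86.64 kHz, 93.6 kHz.
Within [27.64 kHz, 67.28 kHz]: 33.52 kHz, 56.6 kHz, 63.56 kHz.

33.52 kHz, 56.6 kHz, 63.56 kHz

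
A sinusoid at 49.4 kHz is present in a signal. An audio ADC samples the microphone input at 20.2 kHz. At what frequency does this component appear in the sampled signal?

9 kHz

49.4 kHz mod fs = 9 kHz.
9 kHz ≤ fs/2 = 10.1 kHz, appears at 9 kHz.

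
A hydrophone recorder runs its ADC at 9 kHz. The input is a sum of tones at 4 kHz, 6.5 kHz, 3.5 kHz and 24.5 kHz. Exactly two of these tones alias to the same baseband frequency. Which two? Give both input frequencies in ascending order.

fs/2 = 4.5 kHz.
4 kHz ≤ fs/2 = 4.5 kHz, passes unchanged.
6.5 kHz > fs/2 = 4.5 kHz, folds to fs − 6.5 kHz = 2.5 kHz.
3.5 kHz ≤ fs/2 = 4.5 kHz, passes unchanged.
24.5 kHz mod fs = 6.5 kHz.
6.5 kHz > fs/2 = 4.5 kHz, folds to fs − 6.5 kHz = 2.5 kHz.
6.5 kHz and 24.5 kHz both map to 2.5 kHz.

6.5 kHz, 24.5 kHz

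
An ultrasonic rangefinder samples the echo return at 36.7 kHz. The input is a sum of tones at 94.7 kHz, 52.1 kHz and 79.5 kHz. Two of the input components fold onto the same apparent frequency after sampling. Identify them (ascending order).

fs/2 = 18.35 kHz.
94.7 kHz mod fs = 21.3 kHz.
21.3 kHz > fs/2 = 18.35 kHz, folds to fs − 21.3 kHz = 15.4 kHz.
52.1 kHz mod fs = 15.4 kHz.
15.4 kHz ≤ fs/2 = 18.35 kHz, appears at 15.4 kHz.
79.5 kHz mod fs = 6.1 kHz.
6.1 kHz ≤ fs/2 = 18.35 kHz, appears at 6.1 kHz.
52.1 kHz and 94.7 kHz both map to 15.4 kHz.

52.1 kHz, 94.7 kHz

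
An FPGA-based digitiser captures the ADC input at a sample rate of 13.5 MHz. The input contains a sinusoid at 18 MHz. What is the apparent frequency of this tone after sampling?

4.5 MHz

18 MHz mod fs = 4.5 MHz.
4.5 MHz ≤ fs/2 = 6.75 MHz, appears at 4.5 MHz.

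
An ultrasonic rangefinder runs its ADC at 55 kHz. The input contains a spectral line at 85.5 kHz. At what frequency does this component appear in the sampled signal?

85.5 kHz mod fs = 30.5 kHz.
30.5 kHz > fs/2 = 27.5 kHz, folds to fs − 30.5 kHz = 24.5 kHz.

24.5 kHz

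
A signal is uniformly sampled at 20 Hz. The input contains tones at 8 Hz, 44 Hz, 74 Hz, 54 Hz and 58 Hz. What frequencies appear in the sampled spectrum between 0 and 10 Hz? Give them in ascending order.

2 Hz, 4 Hz, 6 Hz, 8 Hz

fs/2 = 10 Hz.
8 Hz ≤ fs/2 = 10 Hz, passes unchanged.
44 Hz mod fs = 4 Hz.
4 Hz ≤ fs/2 = 10 Hz, appears at 4 Hz.
74 Hz mod fs = 14 Hz.
14 Hz > fs/2 = 10 Hz, folds to fs − 14 Hz = 6 Hz.
54 Hz mod fs = 14 Hz.
14 Hz > fs/2 = 10 Hz, folds to fs − 14 Hz = 6 Hz.
58 Hz mod fs = 18 Hz.
18 Hz > fs/2 = 10 Hz, folds to fs − 18 Hz = 2 Hz.
Distinct values: {2 Hz, 4 Hz, 6 Hz, 8 Hz}.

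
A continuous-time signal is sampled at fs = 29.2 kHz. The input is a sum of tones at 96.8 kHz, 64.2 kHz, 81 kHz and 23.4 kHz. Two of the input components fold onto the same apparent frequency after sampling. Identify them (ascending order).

fs/2 = 14.6 kHz.
96.8 kHz mod fs = 9.2 kHz.
9.2 kHz ≤ fs/2 = 14.6 kHz, appears at 9.2 kHz.
64.2 kHz mod fs = 5.8 kHz.
5.8 kHz ≤ fs/2 = 14.6 kHz, appears at 5.8 kHz.
81 kHz mod fs = 22.6 kHz.
22.6 kHz > fs/2 = 14.6 kHz, folds to fs − 22.6 kHz = 6.6 kHz.
23.4 kHz > fs/2 = 14.6 kHz, folds to fs − 23.4 kHz = 5.8 kHz.
23.4 kHz and 64.2 kHz both map to 5.8 kHz.

23.4 kHz, 64.2 kHz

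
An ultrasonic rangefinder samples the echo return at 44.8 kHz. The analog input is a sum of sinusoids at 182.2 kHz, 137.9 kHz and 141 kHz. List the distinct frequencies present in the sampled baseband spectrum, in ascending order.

3 kHz, 3.5 kHz, 6.6 kHz

fs/2 = 22.4 kHz.
182.2 kHz mod fs = 3 kHz.
3 kHz ≤ fs/2 = 22.4 kHz, appears at 3 kHz.
137.9 kHz mod fs = 3.5 kHz.
3.5 kHz ≤ fs/2 = 22.4 kHz, appears at 3.5 kHz.
141 kHz mod fs = 6.6 kHz.
6.6 kHz ≤ fs/2 = 22.4 kHz, appears at 6.6 kHz.
Distinct values: {3 kHz, 3.5 kHz, 6.6 kHz}.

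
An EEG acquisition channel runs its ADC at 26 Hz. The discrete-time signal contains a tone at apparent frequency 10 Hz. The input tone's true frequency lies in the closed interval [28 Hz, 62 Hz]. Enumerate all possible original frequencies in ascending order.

Frequencies that alias to 10 Hz are k·fs ± 10 Hz for integer k ≥ 0.
k=0: 10 Hz.
k=1: 16 Hz, 36 Hz.
k=2: 42 Hz, 62 Hz.
k=3: 68 Hz, 88 Hz.
Within [28 Hz, 62 Hz]: 36 Hz, 42 Hz, 62 Hz.

36 Hz, 42 Hz, 62 Hz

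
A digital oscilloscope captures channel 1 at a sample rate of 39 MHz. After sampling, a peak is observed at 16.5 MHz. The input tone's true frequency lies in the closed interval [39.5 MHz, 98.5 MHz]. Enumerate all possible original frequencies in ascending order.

Frequencies that alias to 16.5 MHz are k·fs ± 16.5 MHz for integer k ≥ 0.
k=0: 16.5 MHz.
k=1: 22.5 MHz, 55.5 MHz.
k=2: 61.5 MHz, 94.5 MHz.
k=3: 100.5 MHz, 133.5 MHz.
Within [39.5 MHz, 98.5 MHz]: 55.5 MHz, 61.5 MHz, 94.5 MHz.

55.5 MHz, 61.5 MHz, 94.5 MHz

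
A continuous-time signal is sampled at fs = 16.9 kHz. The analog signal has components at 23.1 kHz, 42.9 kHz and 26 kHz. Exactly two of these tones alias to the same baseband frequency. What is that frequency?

7.8 kHz

fs/2 = 8.45 kHz.
23.1 kHz mod fs = 6.2 kHz.
6.2 kHz ≤ fs/2 = 8.45 kHz, appears at 6.2 kHz.
42.9 kHz mod fs = 9.1 kHz.
9.1 kHz > fs/2 = 8.45 kHz, folds to fs − 9.1 kHz = 7.8 kHz.
26 kHz mod fs = 9.1 kHz.
9.1 kHz > fs/2 = 8.45 kHz, folds to fs − 9.1 kHz = 7.8 kHz.
26 kHz and 42.9 kHz both map to 7.8 kHz.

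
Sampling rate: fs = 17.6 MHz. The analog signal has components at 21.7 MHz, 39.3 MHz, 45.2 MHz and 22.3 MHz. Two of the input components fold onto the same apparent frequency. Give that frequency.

4.1 MHz

fs/2 = 8.8 MHz.
21.7 MHz mod fs = 4.1 MHz.
4.1 MHz ≤ fs/2 = 8.8 MHz, appears at 4.1 MHz.
39.3 MHz mod fs = 4.1 MHz.
4.1 MHz ≤ fs/2 = 8.8 MHz, appears at 4.1 MHz.
45.2 MHz mod fs = 10 MHz.
10 MHz > fs/2 = 8.8 MHz, folds to fs − 10 MHz = 7.6 MHz.
22.3 MHz mod fs = 4.7 MHz.
4.7 MHz ≤ fs/2 = 8.8 MHz, appears at 4.7 MHz.
21.7 MHz and 39.3 MHz both map to 4.1 MHz.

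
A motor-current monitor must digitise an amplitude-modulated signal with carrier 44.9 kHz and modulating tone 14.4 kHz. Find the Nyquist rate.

118.6 kHz

AM sidebands sit at fc ± fm = 30.5 kHz and 59.3 kHz.
Highest-frequency component: 59.3 kHz.
Nyquist rate = 2 × 59.3 kHz = 118.6 kHz.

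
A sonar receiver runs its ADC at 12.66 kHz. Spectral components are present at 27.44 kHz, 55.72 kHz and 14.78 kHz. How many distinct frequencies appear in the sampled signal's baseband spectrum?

fs/2 = 6.33 kHz.
27.44 kHz mod fs = 2.12 kHz.
2.12 kHz ≤ fs/2 = 6.33 kHz, appears at 2.12 kHz.
55.72 kHz mod fs = 5.08 kHz.
5.08 kHz ≤ fs/2 = 6.33 kHz, appears at 5.08 kHz.
14.78 kHz mod fs = 2.12 kHz.
2.12 kHz ≤ fs/2 = 6.33 kHz, appears at 2.12 kHz.
Distinct values: {2.12 kHz, 5.08 kHz} → 2.

2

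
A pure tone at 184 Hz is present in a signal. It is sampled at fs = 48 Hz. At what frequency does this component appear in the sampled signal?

184 Hz mod fs = 40 Hz.
40 Hz > fs/2 = 24 Hz, folds to fs − 40 Hz = 8 Hz.

8 Hz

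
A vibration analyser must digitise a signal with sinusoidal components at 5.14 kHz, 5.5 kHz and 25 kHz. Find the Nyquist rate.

50 kHz

Highest-frequency component: 25 kHz.
Nyquist rate = 2 × 25 kHz = 50 kHz.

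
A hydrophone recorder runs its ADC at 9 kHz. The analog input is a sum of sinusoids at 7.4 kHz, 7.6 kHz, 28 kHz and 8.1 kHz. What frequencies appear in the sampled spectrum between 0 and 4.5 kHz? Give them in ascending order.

0.9 kHz, 1 kHz, 1.4 kHz, 1.6 kHz

fs/2 = 4.5 kHz.
7.4 kHz > fs/2 = 4.5 kHz, folds to fs − 7.4 kHz = 1.6 kHz.
7.6 kHz > fs/2 = 4.5 kHz, folds to fs − 7.6 kHz = 1.4 kHz.
28 kHz mod fs = 1 kHz.
1 kHz ≤ fs/2 = 4.5 kHz, appears at 1 kHz.
8.1 kHz > fs/2 = 4.5 kHz, folds to fs − 8.1 kHz = 0.9 kHz.
Distinct values: {0.9 kHz, 1 kHz, 1.4 kHz, 1.6 kHz}.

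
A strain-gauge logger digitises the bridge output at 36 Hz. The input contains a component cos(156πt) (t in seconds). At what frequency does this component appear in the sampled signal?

ω = 156π rad/s → f = ω/(2π) = 78 Hz.
78 Hz mod fs = 6 Hz.
6 Hz ≤ fs/2 = 18 Hz, appears at 6 Hz.

6 Hz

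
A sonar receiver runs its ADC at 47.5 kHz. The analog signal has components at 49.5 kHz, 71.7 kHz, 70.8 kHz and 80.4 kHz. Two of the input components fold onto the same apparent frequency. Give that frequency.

fs/2 = 23.75 kHz.
49.5 kHz mod fs = 2 kHz.
2 kHz ≤ fs/2 = 23.75 kHz, appears at 2 kHz.
71.7 kHz mod fs = 24.2 kHz.
24.2 kHz > fs/2 = 23.75 kHz, folds to fs − 24.2 kHz = 23.3 kHz.
70.8 kHz mod fs = 23.3 kHz.
23.3 kHz ≤ fs/2 = 23.75 kHz, appears at 23.3 kHz.
80.4 kHz mod fs = 32.9 kHz.
32.9 kHz > fs/2 = 23.75 kHz, folds to fs − 32.9 kHz = 14.6 kHz.
70.8 kHz and 71.7 kHz both map to 23.3 kHz.

23.3 kHz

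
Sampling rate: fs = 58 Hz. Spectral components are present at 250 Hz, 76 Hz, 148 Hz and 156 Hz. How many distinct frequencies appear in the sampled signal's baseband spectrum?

2

fs/2 = 29 Hz.
250 Hz mod fs = 18 Hz.
18 Hz ≤ fs/2 = 29 Hz, appears at 18 Hz.
76 Hz mod fs = 18 Hz.
18 Hz ≤ fs/2 = 29 Hz, appears at 18 Hz.
148 Hz mod fs = 32 Hz.
32 Hz > fs/2 = 29 Hz, folds to fs − 32 Hz = 26 Hz.
156 Hz mod fs = 40 Hz.
40 Hz > fs/2 = 29 Hz, folds to fs − 40 Hz = 18 Hz.
Distinct values: {18 Hz, 26 Hz} → 2.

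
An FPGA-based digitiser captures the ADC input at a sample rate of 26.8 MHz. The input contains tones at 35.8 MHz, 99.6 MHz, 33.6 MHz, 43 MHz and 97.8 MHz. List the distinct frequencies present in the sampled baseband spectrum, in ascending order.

6.8 MHz, 7.6 MHz, 9 MHz, 9.4 MHz, 10.6 MHz

fs/2 = 13.4 MHz.
35.8 MHz mod fs = 9 MHz.
9 MHz ≤ fs/2 = 13.4 MHz, appears at 9 MHz.
99.6 MHz mod fs = 19.2 MHz.
19.2 MHz > fs/2 = 13.4 MHz, folds to fs − 19.2 MHz = 7.6 MHz.
33.6 MHz mod fs = 6.8 MHz.
6.8 MHz ≤ fs/2 = 13.4 MHz, appears at 6.8 MHz.
43 MHz mod fs = 16.2 MHz.
16.2 MHz > fs/2 = 13.4 MHz, folds to fs − 16.2 MHz = 10.6 MHz.
97.8 MHz mod fs = 17.4 MHz.
17.4 MHz > fs/2 = 13.4 MHz, folds to fs − 17.4 MHz = 9.4 MHz.
Distinct values: {6.8 MHz, 7.6 MHz, 9 MHz, 9.4 MHz, 10.6 MHz}.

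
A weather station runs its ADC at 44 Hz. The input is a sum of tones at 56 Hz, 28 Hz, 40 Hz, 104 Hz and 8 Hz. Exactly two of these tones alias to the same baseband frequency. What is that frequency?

16 Hz

fs/2 = 22 Hz.
56 Hz mod fs = 12 Hz.
12 Hz ≤ fs/2 = 22 Hz, appears at 12 Hz.
28 Hz > fs/2 = 22 Hz, folds to fs − 28 Hz = 16 Hz.
40 Hz > fs/2 = 22 Hz, folds to fs − 40 Hz = 4 Hz.
104 Hz mod fs = 16 Hz.
16 Hz ≤ fs/2 = 22 Hz, appears at 16 Hz.
8 Hz ≤ fs/2 = 22 Hz, passes unchanged.
28 Hz and 104 Hz both map to 16 Hz.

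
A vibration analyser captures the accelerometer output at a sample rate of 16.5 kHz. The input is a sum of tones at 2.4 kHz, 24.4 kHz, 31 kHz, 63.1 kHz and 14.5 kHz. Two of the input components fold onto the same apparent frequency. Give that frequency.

2 kHz

fs/2 = 8.25 kHz.
2.4 kHz ≤ fs/2 = 8.25 kHz, passes unchanged.
24.4 kHz mod fs = 7.9 kHz.
7.9 kHz ≤ fs/2 = 8.25 kHz, appears at 7.9 kHz.
31 kHz mod fs = 14.5 kHz.
14.5 kHz > fs/2 = 8.25 kHz, folds to fs − 14.5 kHz = 2 kHz.
63.1 kHz mod fs = 13.6 kHz.
13.6 kHz > fs/2 = 8.25 kHz, folds to fs − 13.6 kHz = 2.9 kHz.
14.5 kHz > fs/2 = 8.25 kHz, folds to fs − 14.5 kHz = 2 kHz.
14.5 kHz and 31 kHz both map to 2 kHz.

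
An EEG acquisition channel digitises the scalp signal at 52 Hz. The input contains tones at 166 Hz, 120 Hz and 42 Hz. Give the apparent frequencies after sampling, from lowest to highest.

fs/2 = 26 Hz.
166 Hz mod fs = 10 Hz.
10 Hz ≤ fs/2 = 26 Hz, appears at 10 Hz.
120 Hz mod fs = 16 Hz.
16 Hz ≤ fs/2 = 26 Hz, appears at 16 Hz.
42 Hz > fs/2 = 26 Hz, folds to fs − 42 Hz = 10 Hz.
Distinct values: {10 Hz, 16 Hz}.

10 Hz, 16 Hz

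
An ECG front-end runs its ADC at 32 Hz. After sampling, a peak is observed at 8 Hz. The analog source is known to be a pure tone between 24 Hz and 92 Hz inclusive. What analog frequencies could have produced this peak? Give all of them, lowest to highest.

Frequencies that alias to 8 Hz are k·fs ± 8 Hz for integer k ≥ 0.
k=0: 8 Hz.
k=1: 24 Hz, 40 Hz.
k=2: 56 Hz, 72 Hz.
k=3: 88 Hz, 104 Hz.
k=4: 120 Hz, 136 Hz.
Within [24 Hz, 92 Hz]: 24 Hz, 40 Hz, 56 Hz, 72 Hz, 88 Hz.

24 Hz, 40 Hz, 56 Hz, 72 Hz, 88 Hz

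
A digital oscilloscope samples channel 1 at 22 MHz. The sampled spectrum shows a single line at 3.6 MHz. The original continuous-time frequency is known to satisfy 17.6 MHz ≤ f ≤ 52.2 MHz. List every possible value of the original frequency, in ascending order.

18.4 MHz, 25.6 MHz, 40.4 MHz, 47.6 MHz

Frequencies that alias to 3.6 MHz are k·fs ± 3.6 MHz for integer k ≥ 0.
k=0: 3.6 MHz.
k=1: 18.4 MHz, 25.6 MHz.
k=2: 40.4 MHz, 47.6 MHz.
k=3: 62.4 MHz, 69.6 MHz.
Within [17.6 MHz, 52.2 MHz]: 18.4 MHz, 25.6 MHz, 40.4 MHz, 47.6 MHz.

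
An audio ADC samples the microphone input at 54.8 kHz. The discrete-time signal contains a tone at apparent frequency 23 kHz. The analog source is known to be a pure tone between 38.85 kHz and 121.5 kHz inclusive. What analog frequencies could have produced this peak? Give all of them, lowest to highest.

Frequencies that alias to 23 kHz are k·fs ± 23 kHz for integer k ≥ 0.
k=0: 23 kHz.
k=1: 31.8 kHz, 77.8 kHz.
k=2: 86.6 kHz, 132.6 kHz.
k=3: 141.4 kHz, 187.4 kHz.
Within [38.85 kHz, 121.5 kHz]: 77.8 kHz, 86.6 kHz.

77.8 kHz, 86.6 kHz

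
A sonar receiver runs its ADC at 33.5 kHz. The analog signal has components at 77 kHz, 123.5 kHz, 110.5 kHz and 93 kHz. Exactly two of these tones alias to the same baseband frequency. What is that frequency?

fs/2 = 16.75 kHz.
77 kHz mod fs = 10 kHz.
10 kHz ≤ fs/2 = 16.75 kHz, appears at 10 kHz.
123.5 kHz mod fs = 23 kHz.
23 kHz > fs/2 = 16.75 kHz, folds to fs − 23 kHz = 10.5 kHz.
110.5 kHz mod fs = 10 kHz.
10 kHz ≤ fs/2 = 16.75 kHz, appears at 10 kHz.
93 kHz mod fs = 26 kHz.
26 kHz > fs/2 = 16.75 kHz, folds to fs − 26 kHz = 7.5 kHz.
77 kHz and 110.5 kHz both map to 10 kHz.

10 kHz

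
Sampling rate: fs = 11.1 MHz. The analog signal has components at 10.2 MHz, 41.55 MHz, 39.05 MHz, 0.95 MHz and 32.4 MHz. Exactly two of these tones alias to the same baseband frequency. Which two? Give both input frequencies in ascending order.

10.2 MHz, 32.4 MHz

fs/2 = 5.55 MHz.
10.2 MHz > fs/2 = 5.55 MHz, folds to fs − 10.2 MHz = 0.9 MHz.
41.55 MHz mod fs = 8.25 MHz.
8.25 MHz > fs/2 = 5.55 MHz, folds to fs − 8.25 MHz = 2.85 MHz.
39.05 MHz mod fs = 5.75 MHz.
5.75 MHz > fs/2 = 5.55 MHz, folds to fs − 5.75 MHz = 5.35 MHz.
0.95 MHz ≤ fs/2 = 5.55 MHz, passes unchanged.
32.4 MHz mod fs = 10.2 MHz.
10.2 MHz > fs/2 = 5.55 MHz, folds to fs − 10.2 MHz = 0.9 MHz.
10.2 MHz and 32.4 MHz both map to 0.9 MHz.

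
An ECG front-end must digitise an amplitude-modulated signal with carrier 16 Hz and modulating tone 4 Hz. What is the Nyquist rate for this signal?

AM sidebands sit at fc ± fm = 12 Hz and 20 Hz.
Highest-frequency component: 20 Hz.
Nyquist rate = 2 × 20 Hz = 40 Hz.

40 Hz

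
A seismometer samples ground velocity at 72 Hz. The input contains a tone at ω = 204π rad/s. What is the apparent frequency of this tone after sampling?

ω = 204π rad/s → f = ω/(2π) = 102 Hz.
102 Hz mod fs = 30 Hz.
30 Hz ≤ fs/2 = 36 Hz, appears at 30 Hz.

30 Hz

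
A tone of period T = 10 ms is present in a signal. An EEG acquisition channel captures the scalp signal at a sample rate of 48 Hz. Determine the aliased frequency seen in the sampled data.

T = 10 ms → f = 1/T = 100 Hz.
100 Hz mod fs = 4 Hz.
4 Hz ≤ fs/2 = 24 Hz, appears at 4 Hz.

4 Hz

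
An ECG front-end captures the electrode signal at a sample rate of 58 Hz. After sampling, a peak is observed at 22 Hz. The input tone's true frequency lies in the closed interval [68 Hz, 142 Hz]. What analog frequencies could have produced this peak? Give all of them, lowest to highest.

80 Hz, 94 Hz, 138 Hz

Frequencies that alias to 22 Hz are k·fs ± 22 Hz for integer k ≥ 0.
k=0: 22 Hz.
k=1: 36 Hz, 80 Hz.
k=2: 94 Hz, 138 Hz.
k=3: 152 Hz, 196 Hz.
Within [68 Hz, 142 Hz]: 80 Hz, 94 Hz, 138 Hz.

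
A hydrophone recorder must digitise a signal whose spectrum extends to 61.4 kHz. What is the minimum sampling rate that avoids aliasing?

Nyquist rate = 2 × 61.4 kHz = 122.8 kHz.

122.8 kHz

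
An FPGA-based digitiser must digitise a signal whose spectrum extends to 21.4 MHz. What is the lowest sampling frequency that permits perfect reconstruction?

42.8 MHz

Nyquist rate = 2 × 21.4 MHz = 42.8 MHz.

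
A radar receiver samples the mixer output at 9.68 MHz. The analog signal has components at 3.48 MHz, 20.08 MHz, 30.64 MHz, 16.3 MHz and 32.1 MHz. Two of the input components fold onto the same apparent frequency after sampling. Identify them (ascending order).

fs/2 = 4.84 MHz.
3.48 MHz ≤ fs/2 = 4.84 MHz, passes unchanged.
20.08 MHz mod fs = 0.72 MHz.
0.72 MHz ≤ fs/2 = 4.84 MHz, appears at 0.72 MHz.
30.64 MHz mod fs = 1.6 MHz.
1.6 MHz ≤ fs/2 = 4.84 MHz, appears at 1.6 MHz.
16.3 MHz mod fs = 6.62 MHz.
6.62 MHz > fs/2 = 4.84 MHz, folds to fs − 6.62 MHz = 3.06 MHz.
32.1 MHz mod fs = 3.06 MHz.
3.06 MHz ≤ fs/2 = 4.84 MHz, appears at 3.06 MHz.
16.3 MHz and 32.1 MHz both map to 3.06 MHz.

16.3 MHz, 32.1 MHz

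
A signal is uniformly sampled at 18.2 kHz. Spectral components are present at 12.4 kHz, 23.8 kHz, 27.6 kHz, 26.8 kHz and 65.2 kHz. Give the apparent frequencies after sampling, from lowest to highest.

fs/2 = 9.1 kHz.
12.4 kHz > fs/2 = 9.1 kHz, folds to fs − 12.4 kHz = 5.8 kHz.
23.8 kHz mod fs = 5.6 kHz.
5.6 kHz ≤ fs/2 = 9.1 kHz, appears at 5.6 kHz.
27.6 kHz mod fs = 9.4 kHz.
9.4 kHz > fs/2 = 9.1 kHz, folds to fs − 9.4 kHz = 8.8 kHz.
26.8 kHz mod fs = 8.6 kHz.
8.6 kHz ≤ fs/2 = 9.1 kHz, appears at 8.6 kHz.
65.2 kHz mod fs = 10.6 kHz.
10.6 kHz > fs/2 = 9.1 kHz, folds to fs − 10.6 kHz = 7.6 kHz.
Distinct values: {5.6 kHz, 5.8 kHz, 7.6 kHz, 8.6 kHz, 8.8 kHz}.

5.6 kHz, 5.8 kHz, 7.6 kHz, 8.6 kHz, 8.8 kHz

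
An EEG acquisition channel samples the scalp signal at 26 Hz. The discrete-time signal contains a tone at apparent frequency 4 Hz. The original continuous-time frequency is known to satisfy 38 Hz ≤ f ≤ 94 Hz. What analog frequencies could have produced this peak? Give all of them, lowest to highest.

48 Hz, 56 Hz, 74 Hz, 82 Hz

Frequencies that alias to 4 Hz are k·fs ± 4 Hz for integer k ≥ 0.
k=0: 4 Hz.
k=1: 22 Hz, 30 Hz.
k=2: 48 Hz, 56 Hz.
k=3: 74 Hz, 82 Hz.
k=4: 100 Hz, 108 Hz.
Within [38 Hz, 94 Hz]: 48 Hz, 56 Hz, 74 Hz, 82 Hz.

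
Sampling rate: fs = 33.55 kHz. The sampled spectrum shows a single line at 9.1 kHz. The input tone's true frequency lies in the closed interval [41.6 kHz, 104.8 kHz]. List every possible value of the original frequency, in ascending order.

Frequencies that alias to 9.1 kHz are k·fs ± 9.1 kHz for integer k ≥ 0.
k=0: 9.1 kHz.
k=1: 24.45 kHz, 42.65 kHz.
k=2: 58 kHz, 76.2 kHz.
k=3: 91.55 kHz, 109.75 kHz.
k=4: 125.1 kHz, 143.3 kHz.
Within [41.6 kHz, 104.8 kHz]: 42.65 kHz, 58 kHz, 76.2 kHz, 91.55 kHz.

42.65 kHz, 58 kHz, 76.2 kHz, 91.55 kHz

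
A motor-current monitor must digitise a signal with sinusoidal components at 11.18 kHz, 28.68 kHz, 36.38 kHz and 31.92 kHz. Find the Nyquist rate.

72.76 kHz

Highest-frequency component: 36.38 kHz.
Nyquist rate = 2 × 36.38 kHz = 72.76 kHz.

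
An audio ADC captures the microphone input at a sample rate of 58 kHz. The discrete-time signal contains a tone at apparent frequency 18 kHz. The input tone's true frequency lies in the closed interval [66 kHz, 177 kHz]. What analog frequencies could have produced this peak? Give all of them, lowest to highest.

76 kHz, 98 kHz, 134 kHz, 156 kHz

Frequencies that alias to 18 kHz are k·fs ± 18 kHz for integer k ≥ 0.
k=0: 18 kHz.
k=1: 40 kHz, 76 kHz.
k=2: 98 kHz, 134 kHz.
k=3: 156 kHz, 192 kHz.
k=4: 214 kHz, 250 kHz.
Within [66 kHz, 177 kHz]: 76 kHz, 98 kHz, 134 kHz, 156 kHz.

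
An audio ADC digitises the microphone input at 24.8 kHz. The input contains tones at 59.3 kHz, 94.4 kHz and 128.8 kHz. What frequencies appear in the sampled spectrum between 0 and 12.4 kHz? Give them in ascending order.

fs/2 = 12.4 kHz.
59.3 kHz mod fs = 9.7 kHz.
9.7 kHz ≤ fs/2 = 12.4 kHz, appears at 9.7 kHz.
94.4 kHz mod fs = 20 kHz.
20 kHz > fs/2 = 12.4 kHz, folds to fs − 20 kHz = 4.8 kHz.
128.8 kHz mod fs = 4.8 kHz.
4.8 kHz ≤ fs/2 = 12.4 kHz, appears at 4.8 kHz.
Distinct values: {4.8 kHz, 9.7 kHz}.

4.8 kHz, 9.7 kHz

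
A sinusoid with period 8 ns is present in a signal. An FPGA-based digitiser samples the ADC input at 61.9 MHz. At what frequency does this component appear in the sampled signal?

T = 8 ns → f = 1/T = 125 MHz.
125 MHz mod fs = 1.2 MHz.
1.2 MHz ≤ fs/2 = 30.95 MHz, appears at 1.2 MHz.

1.2 MHz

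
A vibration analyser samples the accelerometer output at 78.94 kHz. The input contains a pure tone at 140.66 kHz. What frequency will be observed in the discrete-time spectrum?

17.22 kHz

140.66 kHz mod fs = 61.72 kHz.
61.72 kHz > fs/2 = 39.47 kHz, folds to fs − 61.72 kHz = 17.22 kHz.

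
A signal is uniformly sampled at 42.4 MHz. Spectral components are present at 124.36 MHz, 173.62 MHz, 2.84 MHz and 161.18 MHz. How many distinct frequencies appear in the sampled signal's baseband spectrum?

3

fs/2 = 21.2 MHz.
124.36 MHz mod fs = 39.56 MHz.
39.56 MHz > fs/2 = 21.2 MHz, folds to fs − 39.56 MHz = 2.84 MHz.
173.62 MHz mod fs = 4.02 MHz.
4.02 MHz ≤ fs/2 = 21.2 MHz, appears at 4.02 MHz.
2.84 MHz ≤ fs/2 = 21.2 MHz, passes unchanged.
161.18 MHz mod fs = 33.98 MHz.
33.98 MHz > fs/2 = 21.2 MHz, folds to fs − 33.98 MHz = 8.42 MHz.
Distinct values: {2.84 MHz, 4.02 MHz, 8.42 MHz} → 3.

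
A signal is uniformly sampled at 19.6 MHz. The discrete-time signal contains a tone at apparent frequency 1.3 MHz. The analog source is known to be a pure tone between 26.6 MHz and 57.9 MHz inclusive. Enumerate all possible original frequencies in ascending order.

37.9 MHz, 40.5 MHz, 57.5 MHz

Frequencies that alias to 1.3 MHz are k·fs ± 1.3 MHz for integer k ≥ 0.
k=0: 1.3 MHz.
k=1: 18.3 MHz, 20.9 MHz.
k=2: 37.9 MHz, 40.5 MHz.
k=3: 57.5 MHz, 60.1 MHz.
k=4: 77.1 MHz, 79.7 MHz.
Within [26.6 MHz, 57.9 MHz]: 37.9 MHz, 40.5 MHz, 57.5 MHz.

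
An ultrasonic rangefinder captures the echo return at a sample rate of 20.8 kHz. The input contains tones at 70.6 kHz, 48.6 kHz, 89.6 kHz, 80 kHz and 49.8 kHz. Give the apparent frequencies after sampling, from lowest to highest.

fs/2 = 10.4 kHz.
70.6 kHz mod fs = 8.2 kHz.
8.2 kHz ≤ fs/2 = 10.4 kHz, appears at 8.2 kHz.
48.6 kHz mod fs = 7 kHz.
7 kHz ≤ fs/2 = 10.4 kHz, appears at 7 kHz.
89.6 kHz mod fs = 6.4 kHz.
6.4 kHz ≤ fs/2 = 10.4 kHz, appears at 6.4 kHz.
80 kHz mod fs = 17.6 kHz.
17.6 kHz > fs/2 = 10.4 kHz, folds to fs − 17.6 kHz = 3.2 kHz.
49.8 kHz mod fs = 8.2 kHz.
8.2 kHz ≤ fs/2 = 10.4 kHz, appears at 8.2 kHz.
Distinct values: {3.2 kHz, 6.4 kHz, 7 kHz, 8.2 kHz}.

3.2 kHz, 6.4 kHz, 7 kHz, 8.2 kHz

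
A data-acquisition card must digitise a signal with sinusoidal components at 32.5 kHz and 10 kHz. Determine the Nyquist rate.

Highest-frequency component: 32.5 kHz.
Nyquist rate = 2 × 32.5 kHz = 65 kHz.

65 kHz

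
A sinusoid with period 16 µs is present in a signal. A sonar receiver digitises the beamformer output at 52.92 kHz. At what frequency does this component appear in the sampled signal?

9.58 kHz

T = 16 µs → f = 1/T = 62.5 kHz.
62.5 kHz mod fs = 9.58 kHz.
9.58 kHz ≤ fs/2 = 26.46 kHz, appears at 9.58 kHz.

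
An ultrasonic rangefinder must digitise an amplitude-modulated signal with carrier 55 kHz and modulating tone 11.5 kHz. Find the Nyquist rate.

AM sidebands sit at fc ± fm = 43.5 kHz and 66.5 kHz.
Highest-frequency component: 66.5 kHz.
Nyquist rate = 2 × 66.5 kHz = 133 kHz.

133 kHz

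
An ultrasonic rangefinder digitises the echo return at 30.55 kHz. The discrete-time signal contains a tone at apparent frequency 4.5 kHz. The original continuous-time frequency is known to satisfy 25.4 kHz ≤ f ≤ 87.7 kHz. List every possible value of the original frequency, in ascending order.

26.05 kHz, 35.05 kHz, 56.6 kHz, 65.6 kHz, 87.15 kHz

Frequencies that alias to 4.5 kHz are k·fs ± 4.5 kHz for integer k ≥ 0.
k=0: 4.5 kHz.
k=1: 26.05 kHz, 35.05 kHz.
k=2: 56.6 kHz, 65.6 kHz.
k=3: 87.15 kHz, 96.15 kHz.
k=4: 117.7 kHz, 126.7 kHz.
Within [25.4 kHz, 87.7 kHz]: 26.05 kHz, 35.05 kHz, 56.6 kHz, 65.6 kHz, 87.15 kHz.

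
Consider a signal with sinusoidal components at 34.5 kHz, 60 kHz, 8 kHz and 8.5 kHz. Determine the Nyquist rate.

Highest-frequency component: 60 kHz.
Nyquist rate = 2 × 60 kHz = 120 kHz.

120 kHz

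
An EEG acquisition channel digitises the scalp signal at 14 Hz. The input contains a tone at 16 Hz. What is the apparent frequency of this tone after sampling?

16 Hz mod fs = 2 Hz.
2 Hz ≤ fs/2 = 7 Hz, appears at 2 Hz.

2 Hz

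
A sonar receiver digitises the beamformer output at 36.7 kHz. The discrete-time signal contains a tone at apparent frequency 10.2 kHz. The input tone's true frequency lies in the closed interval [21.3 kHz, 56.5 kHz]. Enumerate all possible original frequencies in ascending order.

Frequencies that alias to 10.2 kHz are k·fs ± 10.2 kHz for integer k ≥ 0.
k=0: 10.2 kHz.
k=1: 26.5 kHz, 46.9 kHz.
k=2: 63.2 kHz, 83.6 kHz.
Within [21.3 kHz, 56.5 kHz]: 26.5 kHz, 46.9 kHz.

26.5 kHz, 46.9 kHz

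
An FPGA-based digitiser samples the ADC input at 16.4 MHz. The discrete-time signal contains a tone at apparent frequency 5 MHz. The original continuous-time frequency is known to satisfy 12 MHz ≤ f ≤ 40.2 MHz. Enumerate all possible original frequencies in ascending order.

Frequencies that alias to 5 MHz are k·fs ± 5 MHz for integer k ≥ 0.
k=0: 5 MHz.
k=1: 11.4 MHz, 21.4 MHz.
k=2: 27.8 MHz, 37.8 MHz.
k=3: 44.2 MHz, 54.2 MHz.
Within [12 MHz, 40.2 MHz]: 21.4 MHz, 27.8 MHz, 37.8 MHz.

21.4 MHz, 27.8 MHz, 37.8 MHz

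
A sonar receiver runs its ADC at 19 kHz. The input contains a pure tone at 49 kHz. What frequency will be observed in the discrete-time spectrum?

49 kHz mod fs = 11 kHz.
11 kHz > fs/2 = 9.5 kHz, folds to fs − 11 kHz = 8 kHz.

8 kHz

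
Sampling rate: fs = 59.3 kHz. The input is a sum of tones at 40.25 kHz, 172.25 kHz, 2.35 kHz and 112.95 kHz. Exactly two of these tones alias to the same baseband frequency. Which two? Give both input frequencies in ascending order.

112.95 kHz, 172.25 kHz

fs/2 = 29.65 kHz.
40.25 kHz > fs/2 = 29.65 kHz, folds to fs − 40.25 kHz = 19.05 kHz.
172.25 kHz mod fs = 53.65 kHz.
53.65 kHz > fs/2 = 29.65 kHz, folds to fs − 53.65 kHz = 5.65 kHz.
2.35 kHz ≤ fs/2 = 29.65 kHz, passes unchanged.
112.95 kHz mod fs = 53.65 kHz.
53.65 kHz > fs/2 = 29.65 kHz, folds to fs − 53.65 kHz = 5.65 kHz.
112.95 kHz and 172.25 kHz both map to 5.65 kHz.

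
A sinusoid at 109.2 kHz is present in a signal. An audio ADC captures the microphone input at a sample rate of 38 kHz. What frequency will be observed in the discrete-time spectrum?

4.8 kHz

109.2 kHz mod fs = 33.2 kHz.
33.2 kHz > fs/2 = 19 kHz, folds to fs − 33.2 kHz = 4.8 kHz.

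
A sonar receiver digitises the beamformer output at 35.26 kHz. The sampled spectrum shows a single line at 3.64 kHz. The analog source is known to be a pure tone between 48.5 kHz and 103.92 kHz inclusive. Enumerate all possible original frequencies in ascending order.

66.88 kHz, 74.16 kHz, 102.14 kHz

Frequencies that alias to 3.64 kHz are k·fs ± 3.64 kHz for integer k ≥ 0.
k=0: 3.64 kHz.
k=1: 31.62 kHz, 38.9 kHz.
k=2: 66.88 kHz, 74.16 kHz.
k=3: 102.14 kHz, 109.42 kHz.
k=4: 137.4 kHz, 144.68 kHz.
Within [48.5 kHz, 103.92 kHz]: 66.88 kHz, 74.16 kHz, 102.14 kHz.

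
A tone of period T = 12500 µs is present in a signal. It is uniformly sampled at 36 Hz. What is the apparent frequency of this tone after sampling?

8 Hz

T = 12500 µs → f = 1/T = 80 Hz.
80 Hz mod fs = 8 Hz.
8 Hz ≤ fs/2 = 18 Hz, appears at 8 Hz.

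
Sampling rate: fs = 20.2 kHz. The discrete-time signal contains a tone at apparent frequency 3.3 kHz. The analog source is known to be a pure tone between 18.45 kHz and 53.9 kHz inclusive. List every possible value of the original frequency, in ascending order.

23.5 kHz, 37.1 kHz, 43.7 kHz

Frequencies that alias to 3.3 kHz are k·fs ± 3.3 kHz for integer k ≥ 0.
k=0: 3.3 kHz.
k=1: 16.9 kHz, 23.5 kHz.
k=2: 37.1 kHz, 43.7 kHz.
k=3: 57.3 kHz, 63.9 kHz.
Within [18.45 kHz, 53.9 kHz]: 23.5 kHz, 37.1 kHz, 43.7 kHz.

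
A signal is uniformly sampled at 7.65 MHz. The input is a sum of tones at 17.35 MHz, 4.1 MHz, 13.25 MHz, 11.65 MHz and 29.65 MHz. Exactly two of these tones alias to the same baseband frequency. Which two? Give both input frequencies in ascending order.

13.25 MHz, 17.35 MHz

fs/2 = 3.825 MHz.
17.35 MHz mod fs = 2.05 MHz.
2.05 MHz ≤ fs/2 = 3.825 MHz, appears at 2.05 MHz.
4.1 MHz > fs/2 = 3.825 MHz, folds to fs − 4.1 MHz = 3.55 MHz.
13.25 MHz mod fs = 5.6 MHz.
5.6 MHz > fs/2 = 3.825 MHz, folds to fs − 5.6 MHz = 2.05 MHz.
11.65 MHz mod fs = 4 MHz.
4 MHz > fs/2 = 3.825 MHz, folds to fs − 4 MHz = 3.65 MHz.
29.65 MHz mod fs = 6.7 MHz.
6.7 MHz > fs/2 = 3.825 MHz, folds to fs − 6.7 MHz = 0.95 MHz.
13.25 MHz and 17.35 MHz both map to 2.05 MHz.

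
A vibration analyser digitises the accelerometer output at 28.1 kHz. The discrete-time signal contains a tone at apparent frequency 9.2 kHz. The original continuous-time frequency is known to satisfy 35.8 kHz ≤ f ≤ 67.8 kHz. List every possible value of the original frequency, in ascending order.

37.3 kHz, 47 kHz, 65.4 kHz

Frequencies that alias to 9.2 kHz are k·fs ± 9.2 kHz for integer k ≥ 0.
k=0: 9.2 kHz.
k=1: 18.9 kHz, 37.3 kHz.
k=2: 47 kHz, 65.4 kHz.
k=3: 75.1 kHz, 93.5 kHz.
Within [35.8 kHz, 67.8 kHz]: 37.3 kHz, 47 kHz, 65.4 kHz.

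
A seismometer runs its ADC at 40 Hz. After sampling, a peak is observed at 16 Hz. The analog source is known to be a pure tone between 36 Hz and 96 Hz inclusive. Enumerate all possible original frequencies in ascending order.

56 Hz, 64 Hz, 96 Hz

Frequencies that alias to 16 Hz are k·fs ± 16 Hz for integer k ≥ 0.
k=0: 16 Hz.
k=1: 24 Hz, 56 Hz.
k=2: 64 Hz, 96 Hz.
k=3: 104 Hz, 136 Hz.
Within [36 Hz, 96 Hz]: 56 Hz, 64 Hz, 96 Hz.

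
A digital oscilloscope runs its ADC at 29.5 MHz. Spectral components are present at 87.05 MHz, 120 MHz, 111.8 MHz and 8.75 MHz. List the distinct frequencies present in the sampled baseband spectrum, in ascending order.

fs/2 = 14.75 MHz.
87.05 MHz mod fs = 28.05 MHz.
28.05 MHz > fs/2 = 14.75 MHz, folds to fs − 28.05 MHz = 1.45 MHz.
120 MHz mod fs = 2 MHz.
2 MHz ≤ fs/2 = 14.75 MHz, appears at 2 MHz.
111.8 MHz mod fs = 23.3 MHz.
23.3 MHz > fs/2 = 14.75 MHz, folds to fs − 23.3 MHz = 6.2 MHz.
8.75 MHz ≤ fs/2 = 14.75 MHz, passes unchanged.
Distinct values: {1.45 MHz, 2 MHz, 6.2 MHz, 8.75 MHz}.

1.45 MHz, 2 MHz, 6.2 MHz, 8.75 MHz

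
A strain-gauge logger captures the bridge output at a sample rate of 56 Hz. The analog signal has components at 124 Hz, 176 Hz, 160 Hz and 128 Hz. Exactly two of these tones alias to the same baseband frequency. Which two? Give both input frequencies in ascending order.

fs/2 = 28 Hz.
124 Hz mod fs = 12 Hz.
12 Hz ≤ fs/2 = 28 Hz, appears at 12 Hz.
176 Hz mod fs = 8 Hz.
8 Hz ≤ fs/2 = 28 Hz, appears at 8 Hz.
160 Hz mod fs = 48 Hz.
48 Hz > fs/2 = 28 Hz, folds to fs − 48 Hz = 8 Hz.
128 Hz mod fs = 16 Hz.
16 Hz ≤ fs/2 = 28 Hz, appears at 16 Hz.
160 Hz and 176 Hz both map to 8 Hz.

160 Hz, 176 Hz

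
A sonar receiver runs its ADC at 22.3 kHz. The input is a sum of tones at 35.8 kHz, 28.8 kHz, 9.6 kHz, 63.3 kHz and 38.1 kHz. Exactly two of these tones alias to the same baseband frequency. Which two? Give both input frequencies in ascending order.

fs/2 = 11.15 kHz.
35.8 kHz mod fs = 13.5 kHz.
13.5 kHz > fs/2 = 11.15 kHz, folds to fs − 13.5 kHz = 8.8 kHz.
28.8 kHz mod fs = 6.5 kHz.
6.5 kHz ≤ fs/2 = 11.15 kHz, appears at 6.5 kHz.
9.6 kHz ≤ fs/2 = 11.15 kHz, passes unchanged.
63.3 kHz mod fs = 18.7 kHz.
18.7 kHz > fs/2 = 11.15 kHz, folds to fs − 18.7 kHz = 3.6 kHz.
38.1 kHz mod fs = 15.8 kHz.
15.8 kHz > fs/2 = 11.15 kHz, folds to fs − 15.8 kHz = 6.5 kHz.
28.8 kHz and 38.1 kHz both map to 6.5 kHz.

28.8 kHz, 38.1 kHz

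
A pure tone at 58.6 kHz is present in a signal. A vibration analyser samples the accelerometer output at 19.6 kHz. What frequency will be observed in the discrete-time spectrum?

0.2 kHz

58.6 kHz mod fs = 19.4 kHz.
19.4 kHz > fs/2 = 9.8 kHz, folds to fs − 19.4 kHz = 0.2 kHz.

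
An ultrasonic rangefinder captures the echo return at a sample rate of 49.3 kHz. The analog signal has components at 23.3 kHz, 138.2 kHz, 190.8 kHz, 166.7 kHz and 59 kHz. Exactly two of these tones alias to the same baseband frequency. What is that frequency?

9.7 kHz

fs/2 = 24.65 kHz.
23.3 kHz ≤ fs/2 = 24.65 kHz, passes unchanged.
138.2 kHz mod fs = 39.6 kHz.
39.6 kHz > fs/2 = 24.65 kHz, folds to fs − 39.6 kHz = 9.7 kHz.
190.8 kHz mod fs = 42.9 kHz.
42.9 kHz > fs/2 = 24.65 kHz, folds to fs − 42.9 kHz = 6.4 kHz.
166.7 kHz mod fs = 18.8 kHz.
18.8 kHz ≤ fs/2 = 24.65 kHz, appears at 18.8 kHz.
59 kHz mod fs = 9.7 kHz.
9.7 kHz ≤ fs/2 = 24.65 kHz, appears at 9.7 kHz.
59 kHz and 138.2 kHz both map to 9.7 kHz.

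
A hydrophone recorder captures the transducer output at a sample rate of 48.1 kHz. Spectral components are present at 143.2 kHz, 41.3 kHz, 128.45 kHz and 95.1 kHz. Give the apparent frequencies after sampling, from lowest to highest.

1.1 kHz, 6.8 kHz, 15.85 kHz

fs/2 = 24.05 kHz.
143.2 kHz mod fs = 47 kHz.
47 kHz > fs/2 = 24.05 kHz, folds to fs − 47 kHz = 1.1 kHz.
41.3 kHz > fs/2 = 24.05 kHz, folds to fs − 41.3 kHz = 6.8 kHz.
128.45 kHz mod fs = 32.25 kHz.
32.25 kHz > fs/2 = 24.05 kHz, folds to fs − 32.25 kHz = 15.85 kHz.
95.1 kHz mod fs = 47 kHz.
47 kHz > fs/2 = 24.05 kHz, folds to fs − 47 kHz = 1.1 kHz.
Distinct values: {1.1 kHz, 6.8 kHz, 15.85 kHz}.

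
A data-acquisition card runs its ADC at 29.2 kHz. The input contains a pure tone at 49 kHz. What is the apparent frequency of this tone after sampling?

49 kHz mod fs = 19.8 kHz.
19.8 kHz > fs/2 = 14.6 kHz, folds to fs − 19.8 kHz = 9.4 kHz.

9.4 kHz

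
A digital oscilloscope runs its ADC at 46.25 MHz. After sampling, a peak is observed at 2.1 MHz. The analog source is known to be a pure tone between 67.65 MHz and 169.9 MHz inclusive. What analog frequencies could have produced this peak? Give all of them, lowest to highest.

Frequencies that alias to 2.1 MHz are k·fs ± 2.1 MHz for integer k ≥ 0.
k=0: 2.1 MHz.
k=1: 44.15 MHz, 48.35 MHz.
k=2: 90.4 MHz, 94.6 MHz.
k=3: 136.65 MHz, 140.85 MHz.
k=4: 182.9 MHz, 187.1 MHz.
Within [67.65 MHz, 169.9 MHz]: 90.4 MHz, 94.6 MHz, 136.65 MHz, 140.85 MHz.

90.4 MHz, 94.6 MHz, 136.65 MHz, 140.85 MHz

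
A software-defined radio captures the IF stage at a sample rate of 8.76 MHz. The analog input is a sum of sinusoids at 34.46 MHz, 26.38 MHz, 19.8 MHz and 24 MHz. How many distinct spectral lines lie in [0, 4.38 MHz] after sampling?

3

fs/2 = 4.38 MHz.
34.46 MHz mod fs = 8.18 MHz.
8.18 MHz > fs/2 = 4.38 MHz, folds to fs − 8.18 MHz = 0.58 MHz.
26.38 MHz mod fs = 0.1 MHz.
0.1 MHz ≤ fs/2 = 4.38 MHz, appears at 0.1 MHz.
19.8 MHz mod fs = 2.28 MHz.
2.28 MHz ≤ fs/2 = 4.38 MHz, appears at 2.28 MHz.
24 MHz mod fs = 6.48 MHz.
6.48 MHz > fs/2 = 4.38 MHz, folds to fs − 6.48 MHz = 2.28 MHz.
Distinct values: {0.1 MHz, 0.58 MHz, 2.28 MHz} → 3.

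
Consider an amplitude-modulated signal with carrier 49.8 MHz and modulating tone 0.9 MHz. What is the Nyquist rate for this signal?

101.4 MHz

AM sidebands sit at fc ± fm = 48.9 MHz and 50.7 MHz.
Highest-frequency component: 50.7 MHz.
Nyquist rate = 2 × 50.7 MHz = 101.4 MHz.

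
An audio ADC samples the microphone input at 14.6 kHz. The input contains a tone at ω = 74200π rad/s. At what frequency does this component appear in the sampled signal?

ω = 74200π rad/s → f = ω/(2π) = 37100 Hz = 37.1 kHz.
37.1 kHz mod fs = 7.9 kHz.
7.9 kHz > fs/2 = 7.3 kHz, folds to fs − 7.9 kHz = 6.7 kHz.

6.7 kHz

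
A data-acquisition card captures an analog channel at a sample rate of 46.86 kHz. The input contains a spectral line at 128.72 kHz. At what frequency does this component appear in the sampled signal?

128.72 kHz mod fs = 35 kHz.
35 kHz > fs/2 = 23.43 kHz, folds to fs − 35 kHz = 11.86 kHz.

11.86 kHz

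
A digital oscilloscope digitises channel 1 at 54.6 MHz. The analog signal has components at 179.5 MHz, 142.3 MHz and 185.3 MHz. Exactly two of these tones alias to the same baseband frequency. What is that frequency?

21.5 MHz

fs/2 = 27.3 MHz.
179.5 MHz mod fs = 15.7 MHz.
15.7 MHz ≤ fs/2 = 27.3 MHz, appears at 15.7 MHz.
142.3 MHz mod fs = 33.1 MHz.
33.1 MHz > fs/2 = 27.3 MHz, folds to fs − 33.1 MHz = 21.5 MHz.
185.3 MHz mod fs = 21.5 MHz.
21.5 MHz ≤ fs/2 = 27.3 MHz, appears at 21.5 MHz.
142.3 MHz and 185.3 MHz both map to 21.5 MHz.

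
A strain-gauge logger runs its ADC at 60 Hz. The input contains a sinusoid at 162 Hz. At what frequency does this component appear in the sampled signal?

162 Hz mod fs = 42 Hz.
42 Hz > fs/2 = 30 Hz, folds to fs − 42 Hz = 18 Hz.

18 Hz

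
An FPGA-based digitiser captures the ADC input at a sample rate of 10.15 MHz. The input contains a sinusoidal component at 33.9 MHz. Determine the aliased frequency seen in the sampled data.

33.9 MHz mod fs = 3.45 MHz.
3.45 MHz ≤ fs/2 = 5.075 MHz, appears at 3.45 MHz.

3.45 MHz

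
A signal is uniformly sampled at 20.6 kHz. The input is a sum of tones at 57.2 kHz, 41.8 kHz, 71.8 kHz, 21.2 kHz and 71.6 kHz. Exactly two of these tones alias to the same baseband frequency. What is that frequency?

0.6 kHz

fs/2 = 10.3 kHz.
57.2 kHz mod fs = 16 kHz.
16 kHz > fs/2 = 10.3 kHz, folds to fs − 16 kHz = 4.6 kHz.
41.8 kHz mod fs = 0.6 kHz.
0.6 kHz ≤ fs/2 = 10.3 kHz, appears at 0.6 kHz.
71.8 kHz mod fs = 10 kHz.
10 kHz ≤ fs/2 = 10.3 kHz, appears at 10 kHz.
21.2 kHz mod fs = 0.6 kHz.
0.6 kHz ≤ fs/2 = 10.3 kHz, appears at 0.6 kHz.
71.6 kHz mod fs = 9.8 kHz.
9.8 kHz ≤ fs/2 = 10.3 kHz, appears at 9.8 kHz.
21.2 kHz and 41.8 kHz both map to 0.6 kHz.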